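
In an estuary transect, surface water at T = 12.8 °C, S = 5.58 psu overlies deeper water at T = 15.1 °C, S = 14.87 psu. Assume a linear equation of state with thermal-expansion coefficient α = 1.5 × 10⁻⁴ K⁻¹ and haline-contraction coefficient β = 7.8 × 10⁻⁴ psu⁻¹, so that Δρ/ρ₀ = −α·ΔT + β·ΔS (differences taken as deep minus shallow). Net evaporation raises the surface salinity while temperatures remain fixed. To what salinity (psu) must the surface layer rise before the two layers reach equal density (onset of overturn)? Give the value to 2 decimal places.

14.43 psu

Neutral buoyancy requires −α(T_deep − T_surf) + β(S_deep − S_surf′) = 0.
S_surf′ = S_deep − (α/β)·ΔT = 14.87 − (1.5 × 10⁻⁴/7.8 × 10⁻⁴)·(+2.3) = 14.4277 psu.
Increase required: 14.4277 − 5.58 = 8.8477 psu.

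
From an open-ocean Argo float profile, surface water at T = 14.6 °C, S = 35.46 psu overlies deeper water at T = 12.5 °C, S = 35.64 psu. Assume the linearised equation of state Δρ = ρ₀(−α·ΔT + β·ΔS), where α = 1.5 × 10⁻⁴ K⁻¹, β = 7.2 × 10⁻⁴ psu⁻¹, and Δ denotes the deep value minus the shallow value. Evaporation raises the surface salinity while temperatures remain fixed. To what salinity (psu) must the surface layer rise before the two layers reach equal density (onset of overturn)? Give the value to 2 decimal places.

36.08 psu

Neutral buoyancy requires −α(T_deep − T_surf) + β(S_deep − S_surf′) = 0.
S_surf′ = S_deep − (α/β)·ΔT = 35.64 − (1.5 × 10⁻⁴/7.2 × 10⁻⁴)·(-2.1) = 36.0775 psu.
Increase required: 36.0775 − 35.46 = 0.6175 psu.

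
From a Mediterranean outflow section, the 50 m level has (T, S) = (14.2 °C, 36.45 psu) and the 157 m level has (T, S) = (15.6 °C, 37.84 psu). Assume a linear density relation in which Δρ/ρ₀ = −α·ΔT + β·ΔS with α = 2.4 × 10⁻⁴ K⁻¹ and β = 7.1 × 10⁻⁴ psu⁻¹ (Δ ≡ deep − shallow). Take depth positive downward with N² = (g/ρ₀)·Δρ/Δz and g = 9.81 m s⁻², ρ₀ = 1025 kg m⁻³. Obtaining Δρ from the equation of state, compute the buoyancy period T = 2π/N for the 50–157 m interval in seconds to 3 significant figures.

ΔT = +1.4 K, ΔS = +1.39 psu (deep − shallow).
Δρ/ρ₀ = −αΔT + βΔS = -3.36 × 10⁻⁴ + 9.869 × 10⁻⁴ = 6.509 × 10⁻⁴, so Δρ ≈ 0.6672 kg m⁻³.
N² = (g/ρ₀)·Δρ/Δz = g·(Δρ/ρ₀)/Δz = 9.81 × 6.509 × 10⁻⁴ / 107 = 5.9676 × 10⁻⁵ s⁻².
N = √(5.9676 × 10⁻⁵) = 7.7250 × 10⁻³ rad s⁻¹ → T = 2π/N = 813.36 s ≈ 813 s.

813 s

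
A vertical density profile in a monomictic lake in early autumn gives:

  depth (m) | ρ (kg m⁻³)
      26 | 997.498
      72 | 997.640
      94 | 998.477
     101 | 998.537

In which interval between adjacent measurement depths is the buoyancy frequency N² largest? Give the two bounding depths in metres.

Compute the density gradient over each adjacent pair:
  26–72 m: Δρ/Δz = 0.142/46 = 3.1 × 10⁻³ kg m⁻⁴
  72–94 m: Δρ/Δz = 0.837/22 = 0.038 kg m⁻⁴
  94–101 m: Δρ/Δz = 0.060/7 = 8.6 × 10⁻³ kg m⁻⁴
The largest gradient is in the 72–94 m interval — the pycnocline.

72–94 m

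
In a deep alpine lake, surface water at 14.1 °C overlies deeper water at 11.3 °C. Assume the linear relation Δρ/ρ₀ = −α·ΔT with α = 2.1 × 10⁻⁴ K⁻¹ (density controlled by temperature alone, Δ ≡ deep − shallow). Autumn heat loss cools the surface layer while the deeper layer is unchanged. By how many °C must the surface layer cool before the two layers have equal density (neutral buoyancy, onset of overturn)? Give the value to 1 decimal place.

2.8 °C

With temperature the only control, equal density requires T_surf′ = T_deep.
T_surf′ = 11.3 °C.
Cooling required: 14.1 − 11.3 = 2.8 °C.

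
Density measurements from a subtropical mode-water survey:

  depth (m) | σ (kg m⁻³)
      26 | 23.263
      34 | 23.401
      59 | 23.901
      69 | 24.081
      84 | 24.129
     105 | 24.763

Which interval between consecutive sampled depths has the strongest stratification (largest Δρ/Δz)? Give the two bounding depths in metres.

84–105 m

Compute the density gradient over each adjacent pair:
  26–34 m: Δρ/Δz = 0.138/8 = 0.017 kg m⁻⁴
  34–59 m: Δρ/Δz = 0.500/25 = 0.020 kg m⁻⁴
  59–69 m: Δρ/Δz = 0.180/10 = 0.018 kg m⁻⁴
  69–84 m: Δρ/Δz = 0.048/15 = 3.2 × 10⁻³ kg m⁻⁴
  84–105 m: Δρ/Δz = 0.634/21 = 0.030 kg m⁻⁴
The largest gradient is in the 84–105 m interval — the pycnocline.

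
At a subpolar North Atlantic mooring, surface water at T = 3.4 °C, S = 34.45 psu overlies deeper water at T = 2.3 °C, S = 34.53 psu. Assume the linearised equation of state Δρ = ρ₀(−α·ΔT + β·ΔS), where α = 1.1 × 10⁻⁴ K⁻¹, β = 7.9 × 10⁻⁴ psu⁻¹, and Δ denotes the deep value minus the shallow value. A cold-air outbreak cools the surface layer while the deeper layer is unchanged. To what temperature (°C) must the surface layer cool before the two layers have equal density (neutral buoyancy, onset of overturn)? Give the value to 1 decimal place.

1.7 °C

Neutral buoyancy requires Δρ = 0, i.e. −α(T_deep − T_surf′) + β(S_deep − S_surf) = 0.
T_surf′ = T_deep − (β/α)·ΔS = 2.3 − (7.9 × 10⁻⁴/1.1 × 10⁻⁴)·(+0.08) = 1.725 °C.
Cooling required: 3.4 − (1.725) = 1.675 °C.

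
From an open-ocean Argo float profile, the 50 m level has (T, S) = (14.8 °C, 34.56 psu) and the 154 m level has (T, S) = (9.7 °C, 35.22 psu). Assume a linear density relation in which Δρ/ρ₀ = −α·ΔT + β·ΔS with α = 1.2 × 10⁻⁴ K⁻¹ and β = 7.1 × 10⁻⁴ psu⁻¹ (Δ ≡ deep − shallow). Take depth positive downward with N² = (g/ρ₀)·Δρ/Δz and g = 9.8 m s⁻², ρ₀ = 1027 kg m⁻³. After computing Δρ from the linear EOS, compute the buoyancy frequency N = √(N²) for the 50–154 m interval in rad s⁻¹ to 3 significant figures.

ΔT = -5.1 K, ΔS = +0.66 psu (deep − shallow).
Δρ/ρ₀ = −αΔT + βΔS = 6.12 × 10⁻⁴ + 4.686 × 10⁻⁴ = 1.0806 × 10⁻³, so Δρ ≈ 1.110 kg m⁻³.
N² = (g/ρ₀)·Δρ/Δz = g·(Δρ/ρ₀)/Δz = 9.8 × 1.0806 × 10⁻³ / 104 = 1.0183 × 10⁻⁴ s⁻².
N = √(1.0183 × 10⁻⁴) = 0.010091 rad s⁻¹ ≈ 0.0101 rad s⁻¹.

0.0101 rad s⁻¹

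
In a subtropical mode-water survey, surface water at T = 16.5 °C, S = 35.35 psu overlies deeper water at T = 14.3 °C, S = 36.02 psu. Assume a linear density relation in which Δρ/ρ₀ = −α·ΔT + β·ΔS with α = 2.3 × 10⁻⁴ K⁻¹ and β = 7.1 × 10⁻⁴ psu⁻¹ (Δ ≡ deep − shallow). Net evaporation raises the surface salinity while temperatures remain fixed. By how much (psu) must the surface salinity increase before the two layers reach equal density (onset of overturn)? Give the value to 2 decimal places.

Neutral buoyancy requires −α(T_deep − T_surf) + β(S_deep − S_surf′) = 0.
S_surf′ = S_deep − (α/β)·ΔT = 36.02 − (2.3 × 10⁻⁴/7.1 × 10⁻⁴)·(-2.2) = 36.7327 psu.
Increase required: 36.7327 − 35.35 = 1.3827 psu.

1.38 psu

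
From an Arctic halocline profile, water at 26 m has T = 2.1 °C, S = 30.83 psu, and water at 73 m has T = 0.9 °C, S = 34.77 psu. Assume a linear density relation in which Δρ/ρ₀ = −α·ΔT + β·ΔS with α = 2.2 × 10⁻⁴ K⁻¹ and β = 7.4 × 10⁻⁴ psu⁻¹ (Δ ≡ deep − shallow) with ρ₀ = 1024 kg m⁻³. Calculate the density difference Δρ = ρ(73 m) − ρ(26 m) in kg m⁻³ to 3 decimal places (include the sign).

+3.256 kg m⁻³

ΔT = -1.2 K, ΔS = +3.94 psu (deep − shallow).
Δρ/ρ₀ = −(2.2 × 10⁻⁴)(-1.2) + (7.4 × 10⁻⁴)(+3.94) = 3.1796 × 10⁻³.
Δρ = 1024 × (3.1796 × 10⁻³) = +3.256 kg m⁻³.
Positive Δρ: denser below, stable.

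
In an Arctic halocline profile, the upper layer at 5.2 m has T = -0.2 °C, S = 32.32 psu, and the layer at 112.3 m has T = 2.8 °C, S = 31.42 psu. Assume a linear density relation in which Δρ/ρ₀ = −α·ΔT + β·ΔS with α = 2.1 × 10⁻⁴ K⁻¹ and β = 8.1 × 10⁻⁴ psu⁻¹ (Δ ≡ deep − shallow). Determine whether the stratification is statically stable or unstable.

unstable

ΔT = 2.8 − -0.2 = +3.0 K and ΔS = 31.42 − 32.32 = -0.90 psu (deep − shallow).
−αΔT = -6.30 × 10⁻⁴; βΔS = -7.29 × 10⁻⁴; sum Δρ/ρ₀ = -1.359 × 10⁻³.
Δρ/ρ₀ < 0, so Δρ < 0: deeper water is lighter → statically unstable; the column would overturn.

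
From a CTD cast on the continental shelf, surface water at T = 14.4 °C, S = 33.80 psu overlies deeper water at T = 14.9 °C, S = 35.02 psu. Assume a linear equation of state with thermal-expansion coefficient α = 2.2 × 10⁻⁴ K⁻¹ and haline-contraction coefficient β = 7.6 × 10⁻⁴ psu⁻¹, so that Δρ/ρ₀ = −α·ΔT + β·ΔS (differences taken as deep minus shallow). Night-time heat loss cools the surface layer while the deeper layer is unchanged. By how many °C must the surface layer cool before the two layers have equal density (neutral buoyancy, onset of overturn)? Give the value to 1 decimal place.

3.7 °C

Neutral buoyancy requires Δρ = 0, i.e. −α(T_deep − T_surf′) + β(S_deep − S_surf) = 0.
T_surf′ = T_deep − (β/α)·ΔS = 14.9 − (7.6 × 10⁻⁴/2.2 × 10⁻⁴)·(+1.22) = 10.685 °C.
Cooling required: 14.4 − (10.685) = 3.715 °C.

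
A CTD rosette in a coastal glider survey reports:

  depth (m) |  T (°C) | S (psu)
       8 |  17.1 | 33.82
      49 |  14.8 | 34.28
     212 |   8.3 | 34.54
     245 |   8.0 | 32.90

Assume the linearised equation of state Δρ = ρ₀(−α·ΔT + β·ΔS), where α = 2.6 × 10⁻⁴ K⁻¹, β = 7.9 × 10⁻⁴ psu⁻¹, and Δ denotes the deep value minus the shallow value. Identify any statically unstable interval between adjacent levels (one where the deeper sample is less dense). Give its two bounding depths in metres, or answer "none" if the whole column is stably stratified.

Evaluate Δρ/ρ₀ = −αΔT + βΔS across each adjacent pair:
  8–49 m: −αΔT+βΔS = −(2.6 × 10⁻⁴)(-2.3)+(7.9 × 10⁻⁴)(+0.46) = 9.6 × 10⁻⁴ → stable
  49–212 m: −αΔT+βΔS = −(2.6 × 10⁻⁴)(-6.5)+(7.9 × 10⁻⁴)(+0.26) = 1.9 × 10⁻³ → stable
  212–245 m: −αΔT+βΔS = −(2.6 × 10⁻⁴)(-0.3)+(7.9 × 10⁻⁴)(-1.64) = -1.2 × 10⁻³ → UNSTABLE
The 212–245 m interval has Δρ < 0: lighter water underlies denser water.

212–245 m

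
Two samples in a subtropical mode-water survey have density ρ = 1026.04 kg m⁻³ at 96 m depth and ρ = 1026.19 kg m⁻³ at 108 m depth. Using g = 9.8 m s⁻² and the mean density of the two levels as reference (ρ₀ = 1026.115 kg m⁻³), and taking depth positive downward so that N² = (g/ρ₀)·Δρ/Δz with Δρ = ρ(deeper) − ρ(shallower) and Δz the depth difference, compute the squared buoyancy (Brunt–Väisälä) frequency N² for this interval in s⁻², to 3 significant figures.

Δρ = 1026.19 − 1026.04 = 0.15 kg m⁻³ over Δz = 108 − 96 = 12 m.
N² = (9.8/1026.115) × (0.15/12) = 1.1938 × 10⁻⁴ s⁻² ≈ 1.19 × 10⁻⁴ s⁻².

1.19 × 10⁻⁴ s⁻²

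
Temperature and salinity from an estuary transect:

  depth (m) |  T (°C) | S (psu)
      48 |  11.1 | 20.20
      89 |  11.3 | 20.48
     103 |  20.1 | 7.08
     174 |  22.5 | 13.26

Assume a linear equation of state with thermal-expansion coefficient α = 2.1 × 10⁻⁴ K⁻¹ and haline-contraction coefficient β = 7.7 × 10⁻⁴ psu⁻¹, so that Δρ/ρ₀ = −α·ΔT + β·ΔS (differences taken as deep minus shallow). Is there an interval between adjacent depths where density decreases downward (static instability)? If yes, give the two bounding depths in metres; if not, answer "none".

Evaluate Δρ/ρ₀ = −αΔT + βΔS across each adjacent pair:
  48–89 m: −αΔT+βΔS = −(2.1 × 10⁻⁴)(+0.2)+(7.7 × 10⁻⁴)(+0.28) = 1.7 × 10⁻⁴ → stable
  89–103 m: −αΔT+βΔS = −(2.1 × 10⁻⁴)(+8.8)+(7.7 × 10⁻⁴)(-13.40) = -0.012 → UNSTABLE
  103–174 m: −αΔT+βΔS = −(2.1 × 10⁻⁴)(+2.4)+(7.7 × 10⁻⁴)(+6.18) = 4.3 × 10⁻³ → stable
The 89–103 m interval has Δρ < 0: lighter water underlies denser water.

89–103 m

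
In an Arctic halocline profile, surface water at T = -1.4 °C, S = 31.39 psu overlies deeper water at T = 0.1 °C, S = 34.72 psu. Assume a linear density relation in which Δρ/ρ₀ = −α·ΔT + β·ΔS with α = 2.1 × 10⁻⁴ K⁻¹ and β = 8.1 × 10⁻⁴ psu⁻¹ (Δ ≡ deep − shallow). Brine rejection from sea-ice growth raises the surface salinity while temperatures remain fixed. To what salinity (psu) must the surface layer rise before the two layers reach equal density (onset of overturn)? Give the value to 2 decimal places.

Neutral buoyancy requires −α(T_deep − T_surf) + β(S_deep − S_surf′) = 0.
S_surf′ = S_deep − (α/β)·ΔT = 34.72 − (2.1 × 10⁻⁴/8.1 × 10⁻⁴)·(+1.5) = 34.3311 psu.
Increase required: 34.3311 − 31.39 = 2.9411 psu.

34.33 psu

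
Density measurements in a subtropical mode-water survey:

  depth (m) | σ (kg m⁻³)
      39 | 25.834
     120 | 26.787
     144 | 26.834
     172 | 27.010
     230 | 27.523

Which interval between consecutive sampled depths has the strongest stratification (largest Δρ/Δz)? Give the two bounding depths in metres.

39–120 m

Compute the density gradient over each adjacent pair:
  39–120 m: Δρ/Δz = 0.953/81 = 0.012 kg m⁻⁴
  120–144 m: Δρ/Δz = 0.047/24 = 2.0 × 10⁻³ kg m⁻⁴
  144–172 m: Δρ/Δz = 0.176/28 = 6.3 × 10⁻³ kg m⁻⁴
  172–230 m: Δρ/Δz = 0.513/58 = 8.8 × 10⁻³ kg m⁻⁴
The largest gradient is in the 39–120 m interval — the pycnocline.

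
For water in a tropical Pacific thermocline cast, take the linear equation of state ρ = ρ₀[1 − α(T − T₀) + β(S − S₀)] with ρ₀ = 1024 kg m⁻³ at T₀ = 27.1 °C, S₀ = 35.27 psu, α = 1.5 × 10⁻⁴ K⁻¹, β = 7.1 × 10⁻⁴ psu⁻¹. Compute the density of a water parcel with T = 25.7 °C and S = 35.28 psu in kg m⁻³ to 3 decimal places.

1024.222 kg m⁻³

T − T₀ = -1.4 K, S − S₀ = +0.01 psu.
Bracket = 1 − α·(-1.4) + β·(+0.01) = 1 + (2.171 × 10⁻⁴) = 1.0002171.
ρ = 1024 × 1.0002171 = 1024.222 kg m⁻³.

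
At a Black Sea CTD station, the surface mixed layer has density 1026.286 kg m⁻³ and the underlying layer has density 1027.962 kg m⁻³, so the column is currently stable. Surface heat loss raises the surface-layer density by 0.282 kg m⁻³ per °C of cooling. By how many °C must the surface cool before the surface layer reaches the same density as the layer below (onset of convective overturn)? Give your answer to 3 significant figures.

5.94 °C

Density deficit of the surface layer: 1027.962 − 1026.286 = 1.676 kg m⁻³.
Required change = 1.676 / 0.282 = 5.94 °C.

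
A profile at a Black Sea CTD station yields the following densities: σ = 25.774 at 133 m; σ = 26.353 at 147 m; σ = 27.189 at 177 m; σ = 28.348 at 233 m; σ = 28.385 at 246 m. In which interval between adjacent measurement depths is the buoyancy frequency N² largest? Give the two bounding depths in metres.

133–147 m

Compute the density gradient over each adjacent pair:
  133–147 m: Δρ/Δz = 0.579/14 = 0.041 kg m⁻⁴
  147–177 m: Δρ/Δz = 0.836/30 = 0.028 kg m⁻⁴
  177–233 m: Δρ/Δz = 1.159/56 = 0.021 kg m⁻⁴
  233–246 m: Δρ/Δz = 0.037/13 = 2.8 × 10⁻³ kg m⁻⁴
The largest gradient is in the 133–147 m interval — the pycnocline.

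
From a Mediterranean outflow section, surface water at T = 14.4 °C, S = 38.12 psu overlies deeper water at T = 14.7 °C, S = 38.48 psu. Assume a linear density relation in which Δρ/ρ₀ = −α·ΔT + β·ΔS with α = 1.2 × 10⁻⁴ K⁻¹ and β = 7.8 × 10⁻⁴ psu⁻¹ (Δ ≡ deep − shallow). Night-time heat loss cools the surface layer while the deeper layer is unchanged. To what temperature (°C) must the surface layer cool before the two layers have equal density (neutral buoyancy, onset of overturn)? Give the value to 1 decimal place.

12.4 °C

Neutral buoyancy requires Δρ = 0, i.e. −α(T_deep − T_surf′) + β(S_deep − S_surf) = 0.
T_surf′ = T_deep − (β/α)·ΔS = 14.7 − (7.8 × 10⁻⁴/1.2 × 10⁻⁴)·(+0.36) = 12.360 °C.
Cooling required: 14.4 − (12.360) = 2.040 °C.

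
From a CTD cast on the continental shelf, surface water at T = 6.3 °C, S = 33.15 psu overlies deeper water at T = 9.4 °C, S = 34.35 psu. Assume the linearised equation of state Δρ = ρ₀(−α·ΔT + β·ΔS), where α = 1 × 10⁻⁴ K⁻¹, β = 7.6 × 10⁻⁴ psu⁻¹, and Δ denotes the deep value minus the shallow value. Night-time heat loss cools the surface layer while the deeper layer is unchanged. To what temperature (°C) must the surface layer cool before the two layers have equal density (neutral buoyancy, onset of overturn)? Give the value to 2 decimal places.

Neutral buoyancy requires Δρ = 0, i.e. −α(T_deep − T_surf′) + β(S_deep − S_surf) = 0.
T_surf′ = T_deep − (β/α)·ΔS = 9.4 − (7.6 × 10⁻⁴/1 × 10⁻⁴)·(+1.20) = 0.2800 °C.
Cooling required: 6.3 − (0.2800) = 6.0200 °C.

0.28 °C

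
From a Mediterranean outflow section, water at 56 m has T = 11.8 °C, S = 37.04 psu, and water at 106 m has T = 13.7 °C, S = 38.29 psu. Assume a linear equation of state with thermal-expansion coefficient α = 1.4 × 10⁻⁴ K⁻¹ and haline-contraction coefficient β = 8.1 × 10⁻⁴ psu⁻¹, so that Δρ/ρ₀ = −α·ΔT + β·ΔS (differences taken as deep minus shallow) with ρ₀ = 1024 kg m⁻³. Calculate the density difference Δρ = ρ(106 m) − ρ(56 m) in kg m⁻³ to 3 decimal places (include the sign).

+0.764 kg m⁻³

ΔT = +1.9 K, ΔS = +1.25 psu (deep − shallow).
Δρ/ρ₀ = −(1.4 × 10⁻⁴)(+1.9) + (8.1 × 10⁻⁴)(+1.25) = 7.465 × 10⁻⁴.
Δρ = 1024 × (7.465 × 10⁻⁴) = +0.764 kg m⁻³.
Positive Δρ: denser below, stable.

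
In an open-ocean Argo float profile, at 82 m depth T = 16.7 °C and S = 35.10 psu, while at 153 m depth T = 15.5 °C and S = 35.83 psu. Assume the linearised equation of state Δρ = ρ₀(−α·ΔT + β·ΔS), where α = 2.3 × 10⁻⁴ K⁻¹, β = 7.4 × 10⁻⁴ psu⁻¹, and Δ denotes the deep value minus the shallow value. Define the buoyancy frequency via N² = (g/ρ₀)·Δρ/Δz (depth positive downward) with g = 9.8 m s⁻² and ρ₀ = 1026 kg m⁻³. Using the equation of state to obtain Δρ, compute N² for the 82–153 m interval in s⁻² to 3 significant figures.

ΔT = -1.2 K, ΔS = +0.73 psu (deep − shallow).
Δρ/ρ₀ = −αΔT + βΔS = 2.76 × 10⁻⁴ + 5.402 × 10⁻⁴ = 8.162 × 10⁻⁴, so Δρ ≈ 0.8374 kg m⁻³.
N² = (g/ρ₀)·Δρ/Δz = g·(Δρ/ρ₀)/Δz = 9.8 × 8.162 × 10⁻⁴ / 71 = 1.1266 × 10⁻⁴ s⁻² ≈ 1.13 × 10⁻⁴ s⁻².

1.13 × 10⁻⁴ s⁻²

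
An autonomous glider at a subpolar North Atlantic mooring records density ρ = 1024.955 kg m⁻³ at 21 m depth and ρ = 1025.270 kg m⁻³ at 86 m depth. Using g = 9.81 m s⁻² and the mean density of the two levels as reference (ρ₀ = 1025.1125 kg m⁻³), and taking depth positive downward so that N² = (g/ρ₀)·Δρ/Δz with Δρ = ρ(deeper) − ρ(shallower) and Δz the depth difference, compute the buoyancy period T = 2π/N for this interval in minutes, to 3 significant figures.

15.4 min

Δρ = 1025.270 − 1024.955 = 0.315 kg m⁻³ over Δz = 86 − 21 = 65 m.
N² = (9.81/1025.1125) × (0.315/65) = 4.6376 × 10⁻⁵ s⁻².
N = √(4.6376 × 10⁻⁵) = 6.8100 × 10⁻³ rad s⁻¹, so T = 2π/N = 922.64 s = 15.377 min ≈ 15.4 min.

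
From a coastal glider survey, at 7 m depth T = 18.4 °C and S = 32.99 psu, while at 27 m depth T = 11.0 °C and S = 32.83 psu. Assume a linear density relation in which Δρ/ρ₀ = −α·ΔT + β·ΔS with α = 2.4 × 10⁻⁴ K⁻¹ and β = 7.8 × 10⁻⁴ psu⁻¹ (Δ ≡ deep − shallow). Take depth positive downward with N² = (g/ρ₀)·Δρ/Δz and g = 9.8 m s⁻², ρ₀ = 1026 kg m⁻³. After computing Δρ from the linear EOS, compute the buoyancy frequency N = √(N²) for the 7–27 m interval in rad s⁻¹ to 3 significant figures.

ΔT = -7.4 K, ΔS = -0.16 psu (deep − shallow).
Δρ/ρ₀ = −αΔT + βΔS = 1.776 × 10⁻³ − 1.248 × 10⁻⁴ = 1.6512 × 10⁻³, so Δρ ≈ 1.694 kg m⁻³.
N² = (g/ρ₀)·Δρ/Δz = g·(Δρ/ρ₀)/Δz = 9.8 × 1.6512 × 10⁻³ / 20 = 8.0909 × 10⁻⁴ s⁻².
N = √(8.0909 × 10⁻⁴) = 0.028445 rad s⁻¹ ≈ 0.0284 rad s⁻¹.

0.0284 rad s⁻¹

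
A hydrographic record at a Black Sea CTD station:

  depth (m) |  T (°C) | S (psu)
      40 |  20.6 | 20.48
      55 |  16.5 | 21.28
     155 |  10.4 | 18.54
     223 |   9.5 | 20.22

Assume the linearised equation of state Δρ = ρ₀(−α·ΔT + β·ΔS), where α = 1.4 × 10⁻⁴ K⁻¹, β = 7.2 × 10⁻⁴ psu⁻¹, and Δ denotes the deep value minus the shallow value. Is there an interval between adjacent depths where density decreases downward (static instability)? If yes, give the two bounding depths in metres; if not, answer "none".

Evaluate Δρ/ρ₀ = −αΔT + βΔS across each adjacent pair:
  40–55 m: −αΔT+βΔS = −(1.4 × 10⁻⁴)(-4.1)+(7.2 × 10⁻⁴)(+0.80) = 1.1 × 10⁻³ → stable
  55–155 m: −αΔT+βΔS = −(1.4 × 10⁻⁴)(-6.1)+(7.2 × 10⁻⁴)(-2.74) = -1.1 × 10⁻³ → UNSTABLE
  155–223 m: −αΔT+βΔS = −(1.4 × 10⁻⁴)(-0.9)+(7.2 × 10⁻⁴)(+1.68) = 1.3 × 10⁻³ → stable
The 55–155 m interval has Δρ < 0: lighter water underlies denser water.

55–155 m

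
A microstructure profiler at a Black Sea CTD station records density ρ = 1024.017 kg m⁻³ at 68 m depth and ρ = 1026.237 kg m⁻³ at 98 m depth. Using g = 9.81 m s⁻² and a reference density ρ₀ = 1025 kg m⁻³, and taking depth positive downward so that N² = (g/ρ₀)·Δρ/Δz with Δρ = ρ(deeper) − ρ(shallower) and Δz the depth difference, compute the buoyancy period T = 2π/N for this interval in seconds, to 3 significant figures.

236 s

Δρ = 1026.237 − 1024.017 = 2.220 kg m⁻³ over Δz = 98 − 68 = 30 m.
N² = (9.81/1025) × (2.220/30) = 7.0823 × 10⁻⁴ s⁻².
N = √(7.0823 × 10⁻⁴) = 0.026613 rad s⁻¹, so T = 2π/N = 236.09 s ≈ 236 s.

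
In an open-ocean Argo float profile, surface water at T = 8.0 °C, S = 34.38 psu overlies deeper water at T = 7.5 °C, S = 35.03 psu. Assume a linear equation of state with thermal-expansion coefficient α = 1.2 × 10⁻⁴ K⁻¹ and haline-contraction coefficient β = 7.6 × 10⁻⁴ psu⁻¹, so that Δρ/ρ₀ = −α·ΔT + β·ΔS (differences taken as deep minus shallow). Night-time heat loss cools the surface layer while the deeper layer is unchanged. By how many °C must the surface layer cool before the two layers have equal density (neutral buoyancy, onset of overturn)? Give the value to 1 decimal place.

4.6 °C

Neutral buoyancy requires Δρ = 0, i.e. −α(T_deep − T_surf′) + β(S_deep − S_surf) = 0.
T_surf′ = T_deep − (β/α)·ΔS = 7.5 − (7.6 × 10⁻⁴/1.2 × 10⁻⁴)·(+0.65) = 3.383 °C.
Cooling required: 8.0 − (3.383) = 4.617 °C.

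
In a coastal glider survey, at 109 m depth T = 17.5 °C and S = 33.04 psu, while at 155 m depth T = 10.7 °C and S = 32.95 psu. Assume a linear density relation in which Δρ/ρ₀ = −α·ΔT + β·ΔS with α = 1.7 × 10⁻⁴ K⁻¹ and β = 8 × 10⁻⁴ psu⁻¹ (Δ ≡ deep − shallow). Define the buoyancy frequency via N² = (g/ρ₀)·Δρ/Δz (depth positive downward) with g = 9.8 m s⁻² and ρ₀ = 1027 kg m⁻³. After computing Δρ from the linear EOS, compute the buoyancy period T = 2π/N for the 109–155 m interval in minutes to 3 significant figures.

ΔT = -6.8 K, ΔS = -0.09 psu (deep − shallow).
Δρ/ρ₀ = −αΔT + βΔS = 1.156 × 10⁻³ − 7.20 × 10⁻⁵ = 1.084 × 10⁻³, so Δρ ≈ 1.113 kg m⁻³.
N² = (g/ρ₀)·Δρ/Δz = g·(Δρ/ρ₀)/Δz = 9.8 × 1.084 × 10⁻³ / 46 = 2.3094 × 10⁻⁴ s⁻².
N = √(2.3094 × 10⁻⁴) = 0.015197 rad s⁻¹ → T = 2π/N = 413.45 s = 6.8908 min ≈ 6.89 min.

6.89 min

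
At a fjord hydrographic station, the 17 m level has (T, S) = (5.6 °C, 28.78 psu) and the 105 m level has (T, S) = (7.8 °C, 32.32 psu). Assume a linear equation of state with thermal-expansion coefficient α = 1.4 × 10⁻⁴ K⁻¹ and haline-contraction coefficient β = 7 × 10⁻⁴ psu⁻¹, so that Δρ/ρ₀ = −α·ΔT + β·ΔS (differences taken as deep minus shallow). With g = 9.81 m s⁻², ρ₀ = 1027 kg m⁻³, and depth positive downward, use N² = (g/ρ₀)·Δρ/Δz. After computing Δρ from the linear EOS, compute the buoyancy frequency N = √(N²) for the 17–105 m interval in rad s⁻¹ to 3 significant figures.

ΔT = +2.2 K, ΔS = +3.54 psu (deep − shallow).
Δρ/ρ₀ = −αΔT + βΔS = -3.08 × 10⁻⁴ + 2.478 × 10⁻³ = 2.17 × 10⁻³, so Δρ ≈ 2.229 kg m⁻³.
N² = (g/ρ₀)·Δρ/Δz = g·(Δρ/ρ₀)/Δz = 9.81 × 2.17 × 10⁻³ / 88 = 2.4191 × 10⁻⁴ s⁻².
N = √(2.4191 × 10⁻⁴) = 0.015553 rad s⁻¹ ≈ 0.0156 rad s⁻¹.

0.0156 rad s⁻¹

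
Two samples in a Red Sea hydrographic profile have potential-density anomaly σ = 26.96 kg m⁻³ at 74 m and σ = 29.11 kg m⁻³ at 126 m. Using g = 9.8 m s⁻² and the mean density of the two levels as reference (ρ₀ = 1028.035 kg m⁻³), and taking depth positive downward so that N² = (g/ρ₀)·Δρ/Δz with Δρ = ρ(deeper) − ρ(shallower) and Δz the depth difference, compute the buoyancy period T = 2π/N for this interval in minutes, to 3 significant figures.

5.27 min

Δρ = 1029.11 − 1026.96 = 2.15 kg m⁻³ over Δz = 126 − 74 = 52 m.
N² = (9.8/1028.035) × (2.15/52) = 3.9414 × 10⁻⁴ s⁻².
N = √(3.9414 × 10⁻⁴) = 0.019853 rad s⁻¹, so T = 2π/N = 316.49 s = 5.2748 min ≈ 5.27 min.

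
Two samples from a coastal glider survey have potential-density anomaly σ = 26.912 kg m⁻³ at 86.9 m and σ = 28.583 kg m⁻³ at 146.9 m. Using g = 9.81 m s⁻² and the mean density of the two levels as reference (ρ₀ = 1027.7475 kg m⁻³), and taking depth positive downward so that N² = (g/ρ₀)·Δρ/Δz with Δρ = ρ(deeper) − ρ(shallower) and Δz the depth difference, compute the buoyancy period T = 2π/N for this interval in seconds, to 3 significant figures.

Δρ = 1028.583 − 1026.912 = 1.671 kg m⁻³ over Δz = 146.9 − 86.9 = 60 m.
N² = (9.81/1027.7475) × (1.671/60) = 2.6583 × 10⁻⁴ s⁻².
N = √(2.6583 × 10⁻⁴) = 0.016304 rad s⁻¹, so T = 2π/N = 385.38 s ≈ 385 s.

385 s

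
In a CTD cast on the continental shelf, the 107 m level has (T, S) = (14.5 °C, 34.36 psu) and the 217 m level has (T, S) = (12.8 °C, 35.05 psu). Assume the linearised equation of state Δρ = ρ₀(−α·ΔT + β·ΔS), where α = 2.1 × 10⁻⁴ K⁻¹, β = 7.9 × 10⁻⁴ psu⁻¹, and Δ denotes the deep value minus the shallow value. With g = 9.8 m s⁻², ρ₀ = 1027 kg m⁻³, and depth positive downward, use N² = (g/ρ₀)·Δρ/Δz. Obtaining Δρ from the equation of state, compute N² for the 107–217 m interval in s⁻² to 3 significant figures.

8.04 × 10⁻⁵ s⁻²

ΔT = -1.7 K, ΔS = +0.69 psu (deep − shallow).
Δρ/ρ₀ = −αΔT + βΔS = 3.57 × 10⁻⁴ + 5.451 × 10⁻⁴ = 9.021 × 10⁻⁴, so Δρ ≈ 0.9265 kg m⁻³.
N² = (g/ρ₀)·Δρ/Δz = g·(Δρ/ρ₀)/Δz = 9.8 × 9.021 × 10⁻⁴ / 110 = 8.0369 × 10⁻⁵ s⁻² ≈ 8.04 × 10⁻⁵ s⁻².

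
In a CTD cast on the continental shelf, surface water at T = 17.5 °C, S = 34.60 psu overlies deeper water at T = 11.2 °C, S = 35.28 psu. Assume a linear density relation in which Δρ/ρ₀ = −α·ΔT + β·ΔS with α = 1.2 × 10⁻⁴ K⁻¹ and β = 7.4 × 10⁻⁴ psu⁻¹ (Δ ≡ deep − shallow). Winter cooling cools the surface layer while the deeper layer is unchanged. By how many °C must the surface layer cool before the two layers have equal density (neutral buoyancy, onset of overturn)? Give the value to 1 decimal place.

Neutral buoyancy requires Δρ = 0, i.e. −α(T_deep − T_surf′) + β(S_deep − S_surf) = 0.
T_surf′ = T_deep − (β/α)·ΔS = 11.2 − (7.4 × 10⁻⁴/1.2 × 10⁻⁴)·(+0.68) = 7.007 °C.
Cooling required: 17.5 − (7.007) = 10.493 °C.

10.5 °C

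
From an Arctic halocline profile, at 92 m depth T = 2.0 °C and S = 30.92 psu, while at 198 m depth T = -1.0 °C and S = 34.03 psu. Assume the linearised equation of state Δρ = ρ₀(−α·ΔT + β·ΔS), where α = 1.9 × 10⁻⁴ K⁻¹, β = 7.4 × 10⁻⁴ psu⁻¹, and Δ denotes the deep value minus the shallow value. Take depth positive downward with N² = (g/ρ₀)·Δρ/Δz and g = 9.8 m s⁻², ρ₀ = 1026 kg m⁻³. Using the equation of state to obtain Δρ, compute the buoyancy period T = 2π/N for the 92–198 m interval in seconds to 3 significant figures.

386 s

ΔT = -3.0 K, ΔS = +3.11 psu (deep − shallow).
Δρ/ρ₀ = −αΔT + βΔS = 5.70 × 10⁻⁴ + 2.3014 × 10⁻³ = 2.8714 × 10⁻³, so Δρ ≈ 2.946 kg m⁻³.
N² = (g/ρ₀)·Δρ/Δz = g·(Δρ/ρ₀)/Δz = 9.8 × 2.8714 × 10⁻³ / 106 = 2.6547 × 10⁻⁴ s⁻².
N = √(2.6547 × 10⁻⁴) = 0.016293 rad s⁻¹ → T = 2π/N = 385.64 s ≈ 386 s.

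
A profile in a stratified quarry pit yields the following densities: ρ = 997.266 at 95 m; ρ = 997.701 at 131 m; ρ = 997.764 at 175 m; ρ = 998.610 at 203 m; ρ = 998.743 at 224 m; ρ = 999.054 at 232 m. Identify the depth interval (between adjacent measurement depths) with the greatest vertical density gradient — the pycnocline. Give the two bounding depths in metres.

Compute the density gradient over each adjacent pair:
  95–131 m: Δρ/Δz = 0.435/36 = 0.012 kg m⁻⁴
  131–175 m: Δρ/Δz = 0.063/44 = 1.4 × 10⁻³ kg m⁻⁴
  175–203 m: Δρ/Δz = 0.846/28 = 0.030 kg m⁻⁴
  203–224 m: Δρ/Δz = 0.133/21 = 6.3 × 10⁻³ kg m⁻⁴
  224–232 m: Δρ/Δz = 0.311/8 = 0.039 kg m⁻⁴
The largest gradient is in the 224–232 m interval — the pycnocline.

224–232 m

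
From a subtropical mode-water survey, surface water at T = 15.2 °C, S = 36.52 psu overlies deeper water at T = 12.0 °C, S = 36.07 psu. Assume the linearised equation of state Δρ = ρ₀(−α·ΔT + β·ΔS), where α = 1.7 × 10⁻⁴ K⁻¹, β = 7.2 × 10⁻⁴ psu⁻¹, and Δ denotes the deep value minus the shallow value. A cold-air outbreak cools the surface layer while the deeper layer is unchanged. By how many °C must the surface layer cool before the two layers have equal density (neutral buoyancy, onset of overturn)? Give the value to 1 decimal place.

Neutral buoyancy requires Δρ = 0, i.e. −α(T_deep − T_surf′) + β(S_deep − S_surf) = 0.
T_surf′ = T_deep − (β/α)·ΔS = 12.0 − (7.2 × 10⁻⁴/1.7 × 10⁻⁴)·(-0.45) = 13.906 °C.
Cooling required: 15.2 − (13.906) = 1.294 °C.

1.3 °C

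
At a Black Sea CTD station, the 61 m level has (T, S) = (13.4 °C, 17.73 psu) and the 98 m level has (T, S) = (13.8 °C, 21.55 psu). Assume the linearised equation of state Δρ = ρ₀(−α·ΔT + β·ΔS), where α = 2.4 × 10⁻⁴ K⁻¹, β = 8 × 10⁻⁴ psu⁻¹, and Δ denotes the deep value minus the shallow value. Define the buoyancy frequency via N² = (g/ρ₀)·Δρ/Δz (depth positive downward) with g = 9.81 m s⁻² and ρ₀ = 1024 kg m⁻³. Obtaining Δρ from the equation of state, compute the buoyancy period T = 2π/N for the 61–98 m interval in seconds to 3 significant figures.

ΔT = +0.4 K, ΔS = +3.82 psu (deep − shallow).
Δρ/ρ₀ = −αΔT + βΔS = -9.60 × 10⁻⁵ + 3.056 × 10⁻³ = 2.96 × 10⁻³, so Δρ ≈ 3.031 kg m⁻³.
N² = (g/ρ₀)·Δρ/Δz = g·(Δρ/ρ₀)/Δz = 9.81 × 2.96 × 10⁻³ / 37 = 7.8480 × 10⁻⁴ s⁻².
N = √(7.8480 × 10⁻⁴) = 0.028014 rad s⁻¹ → T = 2π/N = 224.29 s ≈ 224 s.

224 s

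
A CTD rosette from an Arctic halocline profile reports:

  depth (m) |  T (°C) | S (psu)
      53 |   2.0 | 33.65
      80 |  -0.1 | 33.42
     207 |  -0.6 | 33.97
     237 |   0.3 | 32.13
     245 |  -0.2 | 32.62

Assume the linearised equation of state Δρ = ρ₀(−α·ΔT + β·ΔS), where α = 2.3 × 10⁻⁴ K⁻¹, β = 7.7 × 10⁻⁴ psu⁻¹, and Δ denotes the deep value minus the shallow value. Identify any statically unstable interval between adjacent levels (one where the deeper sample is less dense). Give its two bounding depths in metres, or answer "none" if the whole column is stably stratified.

207–237 m

Evaluate Δρ/ρ₀ = −αΔT + βΔS across each adjacent pair:
  53–80 m: −αΔT+βΔS = −(2.3 × 10⁻⁴)(-2.1)+(7.7 × 10⁻⁴)(-0.23) = 3.1 × 10⁻⁴ → stable
  80–207 m: −αΔT+βΔS = −(2.3 × 10⁻⁴)(-0.5)+(7.7 × 10⁻⁴)(+0.55) = 5.4 × 10⁻⁴ → stable
  207–237 m: −αΔT+βΔS = −(2.3 × 10⁻⁴)(+0.9)+(7.7 × 10⁻⁴)(-1.84) = -1.6 × 10⁻³ → UNSTABLE
  237–245 m: −αΔT+βΔS = −(2.3 × 10⁻⁴)(-0.5)+(7.7 × 10⁻⁴)(+0.49) = 4.9 × 10⁻⁴ → stable
The 207–237 m interval has Δρ < 0: lighter water underlies denser water.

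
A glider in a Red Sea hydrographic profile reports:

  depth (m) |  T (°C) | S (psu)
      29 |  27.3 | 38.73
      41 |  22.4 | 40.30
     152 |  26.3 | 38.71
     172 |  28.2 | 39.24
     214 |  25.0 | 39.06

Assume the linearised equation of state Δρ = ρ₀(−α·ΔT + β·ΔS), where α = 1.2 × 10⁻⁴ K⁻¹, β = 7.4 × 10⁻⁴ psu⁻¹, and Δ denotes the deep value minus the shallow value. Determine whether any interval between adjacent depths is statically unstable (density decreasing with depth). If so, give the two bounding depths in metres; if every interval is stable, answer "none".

41–152 m

Evaluate Δρ/ρ₀ = −αΔT + βΔS across each adjacent pair:
  29–41 m: −αΔT+βΔS = −(1.2 × 10⁻⁴)(-4.9)+(7.4 × 10⁻⁴)(+1.57) = 1.7 × 10⁻³ → stable
  41–152 m: −αΔT+βΔS = −(1.2 × 10⁻⁴)(+3.9)+(7.4 × 10⁻⁴)(-1.59) = -1.6 × 10⁻³ → UNSTABLE
  152–172 m: −αΔT+βΔS = −(1.2 × 10⁻⁴)(+1.9)+(7.4 × 10⁻⁴)(+0.53) = 1.6 × 10⁻⁴ → stable
  172–214 m: −αΔT+βΔS = −(1.2 × 10⁻⁴)(-3.2)+(7.4 × 10⁻⁴)(-0.18) = 2.5 × 10⁻⁴ → stable
The 41–152 m interval has Δρ < 0: lighter water underlies denser water.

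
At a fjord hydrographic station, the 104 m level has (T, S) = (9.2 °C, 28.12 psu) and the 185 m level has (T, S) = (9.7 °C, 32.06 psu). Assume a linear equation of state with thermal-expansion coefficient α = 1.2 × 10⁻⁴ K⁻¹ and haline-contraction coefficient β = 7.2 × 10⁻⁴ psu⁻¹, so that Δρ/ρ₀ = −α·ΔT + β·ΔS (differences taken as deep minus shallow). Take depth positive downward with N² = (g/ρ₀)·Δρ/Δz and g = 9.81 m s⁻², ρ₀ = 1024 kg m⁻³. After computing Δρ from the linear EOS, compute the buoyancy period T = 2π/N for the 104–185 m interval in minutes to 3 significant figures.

5.71 min

ΔT = +0.5 K, ΔS = +3.94 psu (deep − shallow).
Δρ/ρ₀ = −αΔT + βΔS = -6.00 × 10⁻⁵ + 2.8368 × 10⁻³ = 2.7768 × 10⁻³, so Δρ ≈ 2.843 kg m⁻³.
N² = (g/ρ₀)·Δρ/Δz = g·(Δρ/ρ₀)/Δz = 9.81 × 2.7768 × 10⁻³ / 81 = 3.3630 × 10⁻⁴ s⁻².
N = √(3.3630 × 10⁻⁴) = 0.018338 rad s⁻¹ → T = 2π/N = 342.63 s = 5.7105 min ≈ 5.71 min.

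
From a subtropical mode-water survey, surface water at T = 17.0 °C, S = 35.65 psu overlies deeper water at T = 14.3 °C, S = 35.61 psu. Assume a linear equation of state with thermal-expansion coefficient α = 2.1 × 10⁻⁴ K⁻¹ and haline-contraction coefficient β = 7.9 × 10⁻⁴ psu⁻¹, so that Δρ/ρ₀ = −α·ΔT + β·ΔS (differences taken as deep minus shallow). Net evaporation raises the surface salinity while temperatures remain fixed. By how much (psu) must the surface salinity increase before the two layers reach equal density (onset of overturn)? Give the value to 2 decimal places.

0.68 psu

Neutral buoyancy requires −α(T_deep − T_surf) + β(S_deep − S_surf′) = 0.
S_surf′ = S_deep − (α/β)·ΔT = 35.61 − (2.1 × 10⁻⁴/7.9 × 10⁻⁴)·(-2.7) = 36.3277 psu.
Increase required: 36.3277 − 35.65 = 0.6777 psu.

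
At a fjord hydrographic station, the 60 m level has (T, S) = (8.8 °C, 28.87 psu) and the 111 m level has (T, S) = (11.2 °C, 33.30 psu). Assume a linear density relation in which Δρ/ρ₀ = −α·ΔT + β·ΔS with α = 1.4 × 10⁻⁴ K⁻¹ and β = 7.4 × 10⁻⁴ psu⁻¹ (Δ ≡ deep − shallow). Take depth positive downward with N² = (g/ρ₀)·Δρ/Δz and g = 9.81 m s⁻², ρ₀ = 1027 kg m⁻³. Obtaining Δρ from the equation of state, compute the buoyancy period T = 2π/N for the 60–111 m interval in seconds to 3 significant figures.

ΔT = +2.4 K, ΔS = +4.43 psu (deep − shallow).
Δρ/ρ₀ = −αΔT + βΔS = -3.36 × 10⁻⁴ + 3.2782 × 10⁻³ = 2.9422 × 10⁻³, so Δρ ≈ 3.022 kg m⁻³.
N² = (g/ρ₀)·Δρ/Δz = g·(Δρ/ρ₀)/Δz = 9.81 × 2.9422 × 10⁻³ / 51 = 5.6594 × 10⁻⁴ s⁻².
N = √(5.6594 × 10⁻⁴) = 0.023789 rad s⁻¹ → T = 2π/N = 264.12 s ≈ 264 s.

264 s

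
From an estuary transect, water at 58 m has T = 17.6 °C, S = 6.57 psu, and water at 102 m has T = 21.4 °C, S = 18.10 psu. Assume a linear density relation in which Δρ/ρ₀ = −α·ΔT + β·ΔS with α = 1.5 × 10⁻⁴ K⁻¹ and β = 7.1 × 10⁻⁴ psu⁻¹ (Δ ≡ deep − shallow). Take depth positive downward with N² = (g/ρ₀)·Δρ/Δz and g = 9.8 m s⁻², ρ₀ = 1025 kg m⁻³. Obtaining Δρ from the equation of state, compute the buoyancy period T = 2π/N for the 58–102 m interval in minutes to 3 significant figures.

ΔT = +3.8 K, ΔS = +11.53 psu (deep − shallow).
Δρ/ρ₀ = −αΔT + βΔS = -5.70 × 10⁻⁴ + 8.1863 × 10⁻³ = 7.6163 × 10⁻³, so Δρ ≈ 7.807 kg m⁻³.
N² = (g/ρ₀)·Δρ/Δz = g·(Δρ/ρ₀)/Δz = 9.8 × 7.6163 × 10⁻³ / 44 = 1.6964 × 10⁻³ s⁻².
N = √(1.6964 × 10⁻³) = 0.041187 rad s⁻¹ → T = 2π/N = 152.55 s = 2.5425 min ≈ 2.54 min.

2.54 min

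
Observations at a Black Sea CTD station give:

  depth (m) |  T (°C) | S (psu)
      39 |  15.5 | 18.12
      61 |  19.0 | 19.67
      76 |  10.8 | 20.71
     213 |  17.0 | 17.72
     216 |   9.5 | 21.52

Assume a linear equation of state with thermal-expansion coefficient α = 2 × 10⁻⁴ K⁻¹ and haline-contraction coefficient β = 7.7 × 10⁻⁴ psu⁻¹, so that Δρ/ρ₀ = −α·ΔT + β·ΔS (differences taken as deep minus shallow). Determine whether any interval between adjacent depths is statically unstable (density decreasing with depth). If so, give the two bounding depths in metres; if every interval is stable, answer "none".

76–213 m

Evaluate Δρ/ρ₀ = −αΔT + βΔS across each adjacent pair:
  39–61 m: −αΔT+βΔS = −(2 × 10⁻⁴)(+3.5)+(7.7 × 10⁻⁴)(+1.55) = 4.9 × 10⁻⁴ → stable
  61–76 m: −αΔT+βΔS = −(2 × 10⁻⁴)(-8.2)+(7.7 × 10⁻⁴)(+1.04) = 2.4 × 10⁻³ → stable
  76–213 m: −αΔT+βΔS = −(2 × 10⁻⁴)(+6.2)+(7.7 × 10⁻⁴)(-2.99) = -3.5 × 10⁻³ → UNSTABLE
  213–216 m: −αΔT+βΔS = −(2 × 10⁻⁴)(-7.5)+(7.7 × 10⁻⁴)(+3.80) = 4.4 × 10⁻³ → stable
The 76–213 m interval has Δρ < 0: lighter water underlies denser water.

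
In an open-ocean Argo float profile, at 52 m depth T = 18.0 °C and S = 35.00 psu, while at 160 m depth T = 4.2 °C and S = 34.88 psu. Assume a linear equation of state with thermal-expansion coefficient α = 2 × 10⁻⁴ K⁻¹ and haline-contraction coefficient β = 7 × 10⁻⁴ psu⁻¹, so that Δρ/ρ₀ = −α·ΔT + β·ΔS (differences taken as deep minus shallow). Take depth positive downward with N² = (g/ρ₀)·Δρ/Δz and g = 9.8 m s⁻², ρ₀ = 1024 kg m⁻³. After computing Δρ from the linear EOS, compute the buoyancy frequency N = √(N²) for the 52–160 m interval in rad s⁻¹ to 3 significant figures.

0.0156 rad s⁻¹

ΔT = -13.8 K, ΔS = -0.12 psu (deep − shallow).
Δρ/ρ₀ = −αΔT + βΔS = 2.76 × 10⁻³ − 8.40 × 10⁻⁵ = 2.676 × 10⁻³, so Δρ ≈ 2.740 kg m⁻³.
N² = (g/ρ₀)·Δρ/Δz = g·(Δρ/ρ₀)/Δz = 9.8 × 2.676 × 10⁻³ / 108 = 2.4282 × 10⁻⁴ s⁻².
N = √(2.4282 × 10⁻⁴) = 0.015583 rad s⁻¹ ≈ 0.0156 rad s⁻¹.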